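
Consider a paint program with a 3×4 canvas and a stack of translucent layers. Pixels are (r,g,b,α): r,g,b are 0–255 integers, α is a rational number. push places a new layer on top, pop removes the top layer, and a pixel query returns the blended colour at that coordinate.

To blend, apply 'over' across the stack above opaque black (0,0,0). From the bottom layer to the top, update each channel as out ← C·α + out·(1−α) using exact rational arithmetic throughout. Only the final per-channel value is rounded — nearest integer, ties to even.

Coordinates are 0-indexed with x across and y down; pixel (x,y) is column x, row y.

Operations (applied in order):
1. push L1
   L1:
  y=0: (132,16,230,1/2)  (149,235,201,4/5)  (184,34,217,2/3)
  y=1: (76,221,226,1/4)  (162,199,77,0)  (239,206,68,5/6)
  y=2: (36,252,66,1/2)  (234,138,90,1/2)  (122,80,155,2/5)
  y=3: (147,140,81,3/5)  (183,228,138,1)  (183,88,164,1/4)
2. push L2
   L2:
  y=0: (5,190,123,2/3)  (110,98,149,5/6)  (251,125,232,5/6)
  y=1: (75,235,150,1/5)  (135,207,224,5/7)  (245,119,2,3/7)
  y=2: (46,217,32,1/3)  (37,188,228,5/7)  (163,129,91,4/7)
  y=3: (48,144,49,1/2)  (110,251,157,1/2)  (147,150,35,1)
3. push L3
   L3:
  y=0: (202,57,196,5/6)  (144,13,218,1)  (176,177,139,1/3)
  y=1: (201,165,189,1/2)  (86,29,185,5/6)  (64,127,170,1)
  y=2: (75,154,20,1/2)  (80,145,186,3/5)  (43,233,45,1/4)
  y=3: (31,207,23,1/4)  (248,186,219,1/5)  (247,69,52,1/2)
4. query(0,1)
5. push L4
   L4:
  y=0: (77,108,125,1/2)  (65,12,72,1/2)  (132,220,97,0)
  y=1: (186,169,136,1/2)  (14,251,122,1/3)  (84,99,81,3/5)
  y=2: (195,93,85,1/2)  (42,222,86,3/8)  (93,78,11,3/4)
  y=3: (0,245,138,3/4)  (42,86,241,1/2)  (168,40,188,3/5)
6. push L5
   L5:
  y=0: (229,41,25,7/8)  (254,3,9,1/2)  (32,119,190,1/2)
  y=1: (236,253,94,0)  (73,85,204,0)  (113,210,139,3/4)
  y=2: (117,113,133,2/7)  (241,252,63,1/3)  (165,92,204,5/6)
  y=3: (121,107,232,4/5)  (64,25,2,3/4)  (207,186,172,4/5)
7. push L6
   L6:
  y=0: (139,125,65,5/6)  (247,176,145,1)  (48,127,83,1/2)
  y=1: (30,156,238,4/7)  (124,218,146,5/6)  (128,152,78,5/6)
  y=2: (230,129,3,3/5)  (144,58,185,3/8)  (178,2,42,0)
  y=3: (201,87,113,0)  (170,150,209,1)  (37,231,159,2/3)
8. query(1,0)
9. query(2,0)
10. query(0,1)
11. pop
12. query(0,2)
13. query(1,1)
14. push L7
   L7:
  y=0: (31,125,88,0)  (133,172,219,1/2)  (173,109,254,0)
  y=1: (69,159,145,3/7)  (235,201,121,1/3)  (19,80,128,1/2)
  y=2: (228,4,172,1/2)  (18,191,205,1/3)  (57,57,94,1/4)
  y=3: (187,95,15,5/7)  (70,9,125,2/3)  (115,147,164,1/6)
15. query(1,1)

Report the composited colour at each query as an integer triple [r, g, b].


at x=0,y=1 over L1,L2,L3:
+L1 (α=1/4) → [19, 221/4, 113/2]
+L2 (α=1/5) → [151/5, 456/5, 376/5]
+L3 (α=1/2) → [578/5, 1281/10, 1321/10]
rounded: [116, 128, 132]

(1,0) stack=L1,L2,L3,L4,L5,L6; from [0,0,0]:
+L1 (α=4/5) → [596/5, 188, 804/5]
+L2 (α=5/6) → [1673/15, 113, 4529/30]
+L3 (α=1) → [144, 13, 218]
+L4 (α=1/2) → [209/2, 25/2, 145]
+L5 (α=1/2) → [717/4, 31/4, 77]
+L6 (α=1) → [247, 176, 145]
rounded: [247, 176, 145]

(2,0) stack=L1,L2,L3,L4,L5,L6; from [0,0,0]:
L1 α=2/3: [368/3, 68/3, 434/3]
L2 α=5/6: [4133/18, 1943/18, 1957/9]
L3 α=1/3: [5717/27, 3536/27, 5165/27]
L4 α=0: [5717/27, 3536/27, 5165/27]
L5 α=1/2: [6581/54, 6749/54, 10295/54]
L6 α=1/2: [9173/108, 13607/108, 14777/108]
→ [85, 126, 137]

query (0,1) [L1,L2,L3,L4,L5,L6] — begin 0,0,0
after L1 α=1/4: [19, 221/4, 113/2]
after L2 α=1/5: [151/5, 456/5, 376/5]
after L3 α=1/2: [578/5, 1281/10, 1321/10]
after L4 α=1/2: [754/5, 2971/20, 2681/20]
after L5 α=0: [754/5, 2971/20, 2681/20]
after L6 α=4/7: [2862/35, 21393/140, 3869/20]
rounded: [82, 153, 193]

(0,2) stack=L1,L2,L3,L4,L5; from [0,0,0]:
after L1 α=1/2: [18, 126, 33]
after L2 α=1/3: [82/3, 469/3, 98/3]
after L3 α=1/2: [307/6, 931/6, 79/3]
after L4 α=1/2: [1477/12, 1489/12, 167/3]
after L5 α=2/7: [10193/84, 1451/12, 1633/21]
rounded: [121, 121, 78]

query (1,1) [L1,L2,L3,L4,L5] — begin 0,0,0
L1 α=0: [0, 0, 0]
L2 α=5/7: [675/7, 1035/7, 160]
L3 α=5/6: [3685/42, 1025/21, 1085/6]
L4 α=1/3: [3979/63, 7321/63, 1451/9]
L5 α=0: [3979/63, 7321/63, 1451/9]
→ [63, 116, 161]

at x=1,y=1 over L1,L2,L3,L4,L5,L7:
+L1 (α=0) → [0, 0, 0]
+L2 (α=5/7) → [675/7, 1035/7, 160]
+L3 (α=5/6) → [3685/42, 1025/21, 1085/6]
+L4 (α=1/3) → [3979/63, 7321/63, 1451/9]
+L5 (α=0) → [3979/63, 7321/63, 1451/9]
+L7 (α=1/3) → [22763/189, 27305/189, 3991/27]
→ [120, 144, 148]


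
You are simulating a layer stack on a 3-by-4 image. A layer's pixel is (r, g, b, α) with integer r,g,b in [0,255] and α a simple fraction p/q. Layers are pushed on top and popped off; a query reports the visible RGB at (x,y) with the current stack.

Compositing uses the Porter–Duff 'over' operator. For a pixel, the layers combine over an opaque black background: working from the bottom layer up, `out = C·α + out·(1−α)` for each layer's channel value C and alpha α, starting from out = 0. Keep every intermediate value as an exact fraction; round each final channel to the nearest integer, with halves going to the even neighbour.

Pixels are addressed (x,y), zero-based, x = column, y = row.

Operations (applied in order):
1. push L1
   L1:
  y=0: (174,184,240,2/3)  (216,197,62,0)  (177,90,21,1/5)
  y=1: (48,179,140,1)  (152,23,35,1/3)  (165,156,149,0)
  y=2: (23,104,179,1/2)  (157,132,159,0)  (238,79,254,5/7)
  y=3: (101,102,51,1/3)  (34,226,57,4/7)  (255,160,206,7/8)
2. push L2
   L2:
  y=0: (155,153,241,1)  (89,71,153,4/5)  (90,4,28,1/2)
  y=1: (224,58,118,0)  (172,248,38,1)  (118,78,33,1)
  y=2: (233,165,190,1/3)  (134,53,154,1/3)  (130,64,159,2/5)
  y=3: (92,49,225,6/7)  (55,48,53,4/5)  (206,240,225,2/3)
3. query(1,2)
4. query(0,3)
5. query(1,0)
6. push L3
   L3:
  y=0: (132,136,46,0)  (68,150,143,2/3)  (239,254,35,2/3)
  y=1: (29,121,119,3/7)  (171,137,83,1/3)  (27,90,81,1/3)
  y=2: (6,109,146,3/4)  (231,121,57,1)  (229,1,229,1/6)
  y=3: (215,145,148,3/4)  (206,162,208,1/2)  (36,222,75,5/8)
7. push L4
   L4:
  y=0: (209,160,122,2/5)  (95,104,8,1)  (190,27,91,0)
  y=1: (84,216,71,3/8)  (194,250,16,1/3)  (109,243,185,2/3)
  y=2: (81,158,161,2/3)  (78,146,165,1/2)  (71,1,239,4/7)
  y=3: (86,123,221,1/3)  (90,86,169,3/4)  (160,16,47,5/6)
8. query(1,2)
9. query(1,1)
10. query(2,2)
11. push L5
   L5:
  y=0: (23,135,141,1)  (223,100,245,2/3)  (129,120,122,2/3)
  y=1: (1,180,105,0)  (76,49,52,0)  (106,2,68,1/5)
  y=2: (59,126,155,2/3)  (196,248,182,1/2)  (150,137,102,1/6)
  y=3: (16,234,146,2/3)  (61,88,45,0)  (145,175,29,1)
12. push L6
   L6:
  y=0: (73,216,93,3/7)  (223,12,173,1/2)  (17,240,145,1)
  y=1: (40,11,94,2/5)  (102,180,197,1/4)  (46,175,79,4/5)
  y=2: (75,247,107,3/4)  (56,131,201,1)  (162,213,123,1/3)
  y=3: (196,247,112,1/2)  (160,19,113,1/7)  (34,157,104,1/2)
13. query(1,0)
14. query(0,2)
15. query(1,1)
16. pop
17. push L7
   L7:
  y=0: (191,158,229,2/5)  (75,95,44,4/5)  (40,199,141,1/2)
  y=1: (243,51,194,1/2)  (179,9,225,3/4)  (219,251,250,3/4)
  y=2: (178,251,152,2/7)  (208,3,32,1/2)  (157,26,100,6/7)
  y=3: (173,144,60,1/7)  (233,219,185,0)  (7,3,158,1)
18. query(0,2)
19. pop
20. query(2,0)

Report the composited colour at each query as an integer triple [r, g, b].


query (1,2) [L1,L2] — begin 0,0,0
after L1 α=0: [0, 0, 0]
after L2 α=1/3: [134/3, 53/3, 154/3]
rounded: [45, 18, 51]

at x=0,y=3 over L1,L2:
+L1 (α=1/3) → [101/3, 34, 17]
+L2 (α=6/7) → [251/3, 328/7, 1367/7]
→ [84, 47, 195]

at x=1,y=0 over L1,L2:
L1 α=0: [0, 0, 0]
L2 α=4/5: [356/5, 284/5, 612/5]
rounded: [71, 57, 122]

(1,2) stack=L1,L2,L3,L4; from [0,0,0]:
+L1 (α=0) → [0, 0, 0]
+L2 (α=1/3) → [134/3, 53/3, 154/3]
+L3 (α=1) → [231, 121, 57]
+L4 (α=1/2) → [309/2, 267/2, 111]
→ [154, 134, 111]

(1,1) stack=L1,L2,L3,L4; from [0,0,0]:
after L1 α=1/3: [152/3, 23/3, 35/3]
after L2 α=1: [172, 248, 38]
after L3 α=1/3: [515/3, 211, 53]
after L4 α=1/3: [1612/9, 224, 122/3]
= [179, 224, 41]

(2,2) stack=L1,L2,L3,L4; from [0,0,0]:
after L1 α=5/7: [170, 395/7, 1270/7]
after L2 α=2/5: [154, 2081/35, 6036/35]
after L3 α=1/6: [333/2, 348/7, 7639/42]
after L4 α=4/7: [1567/14, 1072/49, 21023/98]
= [112, 22, 215]

at x=1,y=0 over L1,L2,L3,L4,L5,L6:
after L1 α=0: [0, 0, 0]
after L2 α=4/5: [356/5, 284/5, 612/5]
after L3 α=2/3: [1036/15, 1784/15, 2042/15]
after L4 α=1: [95, 104, 8]
after L5 α=2/3: [541/3, 304/3, 166]
after L6 α=1/2: [605/3, 170/3, 339/2]
rounded: [202, 57, 170]

at x=0,y=2 over L1,L2,L3,L4,L5,L6:
L1 α=1/2: [23/2, 52, 179/2]
L2 α=1/3: [256/3, 269/3, 123]
L3 α=3/4: [155/6, 625/6, 561/4]
L4 α=2/3: [1127/18, 2521/18, 1849/12]
L5 α=2/3: [3251/54, 7057/54, 5569/36]
L6 α=3/4: [15401/216, 47071/216, 17125/144]
rounded: [71, 218, 119]

at x=1,y=1 over L1,L2,L3,L4,L5,L6:
after L1 α=1/3: [152/3, 23/3, 35/3]
after L2 α=1: [172, 248, 38]
after L3 α=1/3: [515/3, 211, 53]
after L4 α=1/3: [1612/9, 224, 122/3]
after L5 α=0: [1612/9, 224, 122/3]
after L6 α=1/4: [959/6, 213, 319/4]
rounded: [160, 213, 80]

query (0,2) [L1,L2,L3,L4,L5,L7] — begin 0,0,0
+L1 (α=1/2) → [23/2, 52, 179/2]
+L2 (α=1/3) → [256/3, 269/3, 123]
+L3 (α=3/4) → [155/6, 625/6, 561/4]
+L4 (α=2/3) → [1127/18, 2521/18, 1849/12]
+L5 (α=2/3) → [3251/54, 7057/54, 5569/36]
+L7 (α=2/7) → [35479/378, 62393/378, 38789/252]
→ [94, 165, 154]

at x=2,y=0 over L1,L2,L3,L4,L5:
L1 α=1/5: [177/5, 18, 21/5]
L2 α=1/2: [627/10, 11, 161/10]
L3 α=2/3: [5407/30, 173, 287/10]
L4 α=0: [5407/30, 173, 287/10]
L5 α=2/3: [13147/90, 413/3, 909/10]
→ [146, 138, 91]


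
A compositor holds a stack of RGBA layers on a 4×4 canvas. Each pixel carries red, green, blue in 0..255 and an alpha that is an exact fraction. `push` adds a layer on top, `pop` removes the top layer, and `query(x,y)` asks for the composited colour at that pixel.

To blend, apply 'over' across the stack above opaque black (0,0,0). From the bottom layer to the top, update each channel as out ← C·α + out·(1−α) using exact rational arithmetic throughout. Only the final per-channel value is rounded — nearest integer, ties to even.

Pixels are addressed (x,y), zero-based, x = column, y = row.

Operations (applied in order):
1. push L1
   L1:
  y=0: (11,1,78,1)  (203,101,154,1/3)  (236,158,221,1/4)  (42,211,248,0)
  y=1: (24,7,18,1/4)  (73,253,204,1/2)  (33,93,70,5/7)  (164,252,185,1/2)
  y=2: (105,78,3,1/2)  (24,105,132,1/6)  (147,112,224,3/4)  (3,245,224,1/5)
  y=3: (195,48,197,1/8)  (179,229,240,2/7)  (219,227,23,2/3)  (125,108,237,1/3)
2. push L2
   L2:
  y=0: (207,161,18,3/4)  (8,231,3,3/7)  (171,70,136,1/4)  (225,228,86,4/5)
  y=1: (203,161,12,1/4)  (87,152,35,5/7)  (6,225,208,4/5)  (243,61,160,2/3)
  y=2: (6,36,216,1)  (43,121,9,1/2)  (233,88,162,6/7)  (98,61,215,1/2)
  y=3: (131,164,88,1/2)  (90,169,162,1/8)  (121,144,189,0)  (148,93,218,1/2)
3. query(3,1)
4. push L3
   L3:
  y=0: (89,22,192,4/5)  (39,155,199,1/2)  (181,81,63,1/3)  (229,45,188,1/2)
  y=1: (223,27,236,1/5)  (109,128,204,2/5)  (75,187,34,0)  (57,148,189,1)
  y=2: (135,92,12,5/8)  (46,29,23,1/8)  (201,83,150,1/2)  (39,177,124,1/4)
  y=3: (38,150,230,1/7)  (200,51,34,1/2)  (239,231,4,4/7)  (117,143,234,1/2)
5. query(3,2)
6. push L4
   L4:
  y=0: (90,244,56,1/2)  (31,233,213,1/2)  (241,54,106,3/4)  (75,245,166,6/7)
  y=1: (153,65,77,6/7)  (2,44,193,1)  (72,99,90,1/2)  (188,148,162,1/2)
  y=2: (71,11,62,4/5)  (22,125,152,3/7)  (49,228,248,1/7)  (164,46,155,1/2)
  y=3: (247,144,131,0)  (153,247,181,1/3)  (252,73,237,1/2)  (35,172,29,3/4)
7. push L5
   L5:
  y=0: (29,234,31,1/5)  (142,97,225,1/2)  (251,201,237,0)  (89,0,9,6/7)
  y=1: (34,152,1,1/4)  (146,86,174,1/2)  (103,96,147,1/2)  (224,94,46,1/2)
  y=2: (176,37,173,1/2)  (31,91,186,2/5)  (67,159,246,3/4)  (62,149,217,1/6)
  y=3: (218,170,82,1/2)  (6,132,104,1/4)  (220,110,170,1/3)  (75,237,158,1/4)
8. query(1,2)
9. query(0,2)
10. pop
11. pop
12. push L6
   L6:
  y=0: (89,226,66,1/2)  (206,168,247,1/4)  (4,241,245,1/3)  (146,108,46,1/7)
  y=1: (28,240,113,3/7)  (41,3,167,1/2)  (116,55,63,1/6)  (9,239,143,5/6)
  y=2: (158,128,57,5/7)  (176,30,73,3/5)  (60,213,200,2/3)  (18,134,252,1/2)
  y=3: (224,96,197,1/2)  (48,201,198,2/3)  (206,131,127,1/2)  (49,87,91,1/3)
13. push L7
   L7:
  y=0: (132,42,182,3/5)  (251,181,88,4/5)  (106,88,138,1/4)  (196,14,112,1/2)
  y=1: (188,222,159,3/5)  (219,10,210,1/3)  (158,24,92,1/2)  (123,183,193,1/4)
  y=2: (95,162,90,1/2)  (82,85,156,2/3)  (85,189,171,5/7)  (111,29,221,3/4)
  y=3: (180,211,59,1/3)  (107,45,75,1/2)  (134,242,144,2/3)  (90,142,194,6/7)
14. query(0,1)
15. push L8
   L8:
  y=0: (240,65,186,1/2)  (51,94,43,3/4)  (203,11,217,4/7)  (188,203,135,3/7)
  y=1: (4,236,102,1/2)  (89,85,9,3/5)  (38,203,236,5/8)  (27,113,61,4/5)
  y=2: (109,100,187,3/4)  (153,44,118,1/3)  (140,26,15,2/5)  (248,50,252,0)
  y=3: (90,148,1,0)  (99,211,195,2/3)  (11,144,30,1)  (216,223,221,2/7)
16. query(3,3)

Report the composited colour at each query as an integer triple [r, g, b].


(3,1) stack=L1,L2; from [0,0,0]:
+L1 (α=1/2) → [82, 126, 185/2]
+L2 (α=2/3) → [568/3, 248/3, 275/2]
→ [189, 83, 138]

(3,2) stack=L1,L2,L3; from [0,0,0]:
+L1 (α=1/5) → [3/5, 49, 224/5]
+L2 (α=1/2) → [493/10, 55, 1299/10]
+L3 (α=1/4) → [1869/40, 171/2, 5137/40]
→ [47, 86, 128]

query (1,2) [L1,L2,L3,L4,L5] — begin 0,0,0
L1 α=1/6: [4, 35/2, 22]
L2 α=1/2: [47/2, 277/4, 31/2]
L3 α=1/8: [421/16, 2055/32, 263/16]
L4 α=3/7: [685/28, 5055/56, 2087/28]
L5 α=2/5: [3791/140, 25357/280, 16677/140]
→ [27, 91, 119]

at x=0,y=2 over L1,L2,L3,L4,L5:
+L1 (α=1/2) → [105/2, 39, 3/2]
+L2 (α=1) → [6, 36, 216]
+L3 (α=5/8) → [693/8, 71, 177/2]
+L4 (α=4/5) → [593/8, 23, 673/10]
+L5 (α=1/2) → [2001/16, 30, 2403/20]
= [125, 30, 120]

at x=0,y=1 over L1,L2,L3,L6,L7:
L1 α=1/4: [6, 7/4, 9/2]
L2 α=1/4: [221/4, 665/16, 51/8]
L3 α=1/5: [444/5, 773/20, 523/10]
L6 α=3/7: [2196/35, 4373/35, 2741/35]
L7 α=3/5: [24132/175, 32056/175, 22177/175]
→ [138, 183, 127]

query (3,3) [L1,L2,L3,L6,L7,L8] — begin 0,0,0
after L1 α=1/3: [125/3, 36, 79]
after L2 α=1/2: [569/6, 129/2, 297/2]
after L3 α=1/2: [1271/12, 415/4, 765/4]
after L6 α=1/3: [1565/18, 589/6, 947/6]
after L7 α=6/7: [11285/126, 5701/42, 1133/6]
after L8 α=2/7: [110857/882, 47237/294, 8317/42]
→ [126, 161, 198]


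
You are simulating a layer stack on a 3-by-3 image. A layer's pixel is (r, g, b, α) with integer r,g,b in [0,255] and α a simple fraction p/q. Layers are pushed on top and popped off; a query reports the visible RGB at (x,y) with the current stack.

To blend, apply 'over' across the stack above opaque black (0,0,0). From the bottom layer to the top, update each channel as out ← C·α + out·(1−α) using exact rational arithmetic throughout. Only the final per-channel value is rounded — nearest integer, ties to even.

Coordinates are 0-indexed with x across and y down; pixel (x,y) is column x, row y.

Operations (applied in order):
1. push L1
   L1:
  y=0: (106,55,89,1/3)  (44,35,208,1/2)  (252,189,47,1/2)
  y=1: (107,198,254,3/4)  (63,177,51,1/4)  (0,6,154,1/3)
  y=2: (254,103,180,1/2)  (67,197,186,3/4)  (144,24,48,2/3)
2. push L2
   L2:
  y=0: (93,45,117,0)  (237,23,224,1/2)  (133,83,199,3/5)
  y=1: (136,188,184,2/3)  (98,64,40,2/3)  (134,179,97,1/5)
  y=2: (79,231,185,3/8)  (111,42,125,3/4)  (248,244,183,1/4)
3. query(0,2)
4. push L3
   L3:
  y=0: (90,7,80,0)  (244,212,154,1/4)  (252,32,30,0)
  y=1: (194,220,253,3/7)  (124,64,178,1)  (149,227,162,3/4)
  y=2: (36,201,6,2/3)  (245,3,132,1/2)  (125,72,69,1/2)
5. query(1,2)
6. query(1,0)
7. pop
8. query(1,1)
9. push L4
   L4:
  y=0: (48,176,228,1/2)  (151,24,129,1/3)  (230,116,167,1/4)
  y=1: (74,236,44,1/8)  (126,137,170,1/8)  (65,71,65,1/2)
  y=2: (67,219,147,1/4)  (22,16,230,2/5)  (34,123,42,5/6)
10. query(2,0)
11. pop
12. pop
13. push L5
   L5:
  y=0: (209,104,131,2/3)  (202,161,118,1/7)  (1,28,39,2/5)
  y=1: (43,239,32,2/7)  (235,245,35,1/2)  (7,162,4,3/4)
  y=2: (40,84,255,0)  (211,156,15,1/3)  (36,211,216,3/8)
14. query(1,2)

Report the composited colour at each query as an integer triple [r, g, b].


(0,2) stack=L1,L2; from [0,0,0]:
+L1 (α=1/2) → [127, 103/2, 90]
+L2 (α=3/8) → [109, 1901/16, 1005/8]
= [109, 119, 126]

(1,2) stack=L1,L2,L3; from [0,0,0]:
+L1 (α=3/4) → [201/4, 591/4, 279/2]
+L2 (α=3/4) → [1533/16, 1095/16, 1029/8]
+L3 (α=1/2) → [5453/32, 1143/32, 2085/16]
= [170, 36, 130]

query (1,0) [L1,L2,L3] — begin 0,0,0
after L1 α=1/2: [22, 35/2, 104]
after L2 α=1/2: [259/2, 81/4, 164]
after L3 α=1/4: [1265/8, 1091/16, 323/2]
→ [158, 68, 162]

query (1,1) [L1,L2] — begin 0,0,0
after L1 α=1/4: [63/4, 177/4, 51/4]
after L2 α=2/3: [847/12, 689/12, 371/12]
rounded: [71, 57, 31]

(2,0) stack=L1,L2,L4; from [0,0,0]:
L1 α=1/2: [126, 189/2, 47/2]
L2 α=3/5: [651/5, 438/5, 644/5]
L4 α=1/4: [3103/20, 947/10, 2767/20]
= [155, 95, 138]

at x=1,y=2 over L1,L5:
+L1 (α=3/4) → [201/4, 591/4, 279/2]
+L5 (α=1/3) → [623/6, 301/2, 98]
rounded: [104, 150, 98]


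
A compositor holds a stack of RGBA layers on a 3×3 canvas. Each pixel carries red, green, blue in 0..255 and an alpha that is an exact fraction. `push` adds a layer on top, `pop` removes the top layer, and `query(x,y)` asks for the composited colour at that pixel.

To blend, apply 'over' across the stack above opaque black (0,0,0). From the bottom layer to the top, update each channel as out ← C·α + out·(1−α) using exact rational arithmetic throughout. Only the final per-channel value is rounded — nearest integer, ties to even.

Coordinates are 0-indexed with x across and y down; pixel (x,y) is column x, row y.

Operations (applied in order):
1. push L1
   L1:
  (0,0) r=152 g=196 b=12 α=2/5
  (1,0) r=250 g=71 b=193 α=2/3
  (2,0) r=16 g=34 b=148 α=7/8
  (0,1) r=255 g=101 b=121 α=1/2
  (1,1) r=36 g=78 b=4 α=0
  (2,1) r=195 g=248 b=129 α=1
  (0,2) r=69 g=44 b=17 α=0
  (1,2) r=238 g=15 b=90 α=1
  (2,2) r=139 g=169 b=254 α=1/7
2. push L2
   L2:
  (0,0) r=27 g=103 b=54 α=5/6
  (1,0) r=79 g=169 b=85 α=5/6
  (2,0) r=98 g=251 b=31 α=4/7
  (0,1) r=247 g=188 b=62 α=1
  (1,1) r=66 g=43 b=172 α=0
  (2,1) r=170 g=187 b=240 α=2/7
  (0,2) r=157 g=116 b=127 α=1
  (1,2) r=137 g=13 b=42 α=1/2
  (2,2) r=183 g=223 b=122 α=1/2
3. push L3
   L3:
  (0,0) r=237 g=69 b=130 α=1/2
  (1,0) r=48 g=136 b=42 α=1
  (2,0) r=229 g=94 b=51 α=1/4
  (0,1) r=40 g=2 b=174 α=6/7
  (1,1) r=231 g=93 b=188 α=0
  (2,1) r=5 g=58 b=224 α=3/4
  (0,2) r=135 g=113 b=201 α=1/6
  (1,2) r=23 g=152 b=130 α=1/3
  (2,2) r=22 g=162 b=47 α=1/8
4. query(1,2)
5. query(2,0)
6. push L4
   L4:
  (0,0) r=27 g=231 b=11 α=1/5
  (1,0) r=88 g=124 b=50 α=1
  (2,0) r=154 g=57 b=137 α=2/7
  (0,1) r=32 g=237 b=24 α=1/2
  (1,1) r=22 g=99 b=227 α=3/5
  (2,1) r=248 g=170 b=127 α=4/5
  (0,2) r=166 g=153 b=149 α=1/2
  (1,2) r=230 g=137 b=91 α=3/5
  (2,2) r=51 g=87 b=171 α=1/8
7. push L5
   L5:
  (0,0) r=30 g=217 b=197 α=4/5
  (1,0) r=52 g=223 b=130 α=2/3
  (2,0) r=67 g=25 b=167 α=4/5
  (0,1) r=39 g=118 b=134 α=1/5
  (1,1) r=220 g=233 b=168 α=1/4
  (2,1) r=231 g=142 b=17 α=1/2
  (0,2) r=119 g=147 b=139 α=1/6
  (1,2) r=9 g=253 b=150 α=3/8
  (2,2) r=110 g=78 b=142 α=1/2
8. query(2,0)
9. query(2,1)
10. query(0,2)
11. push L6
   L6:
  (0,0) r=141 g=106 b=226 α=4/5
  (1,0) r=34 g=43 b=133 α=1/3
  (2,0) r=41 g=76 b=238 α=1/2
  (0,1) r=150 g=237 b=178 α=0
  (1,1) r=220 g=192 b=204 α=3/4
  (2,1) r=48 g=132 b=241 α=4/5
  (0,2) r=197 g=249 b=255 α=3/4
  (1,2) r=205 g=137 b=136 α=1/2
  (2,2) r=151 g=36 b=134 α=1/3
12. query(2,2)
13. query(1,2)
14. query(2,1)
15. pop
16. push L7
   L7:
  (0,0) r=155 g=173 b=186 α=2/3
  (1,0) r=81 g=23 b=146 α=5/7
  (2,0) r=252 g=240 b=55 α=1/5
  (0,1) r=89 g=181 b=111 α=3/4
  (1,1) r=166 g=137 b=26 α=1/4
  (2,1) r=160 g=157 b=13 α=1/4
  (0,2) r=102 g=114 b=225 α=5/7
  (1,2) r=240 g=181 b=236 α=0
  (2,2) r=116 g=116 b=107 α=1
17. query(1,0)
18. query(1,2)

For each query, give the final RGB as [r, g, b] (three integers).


query (1,2) [L1,L2,L3] — begin 0,0,0
L1 α=1: [238, 15, 90]
L2 α=1/2: [375/2, 14, 66]
L3 α=1/3: [398/3, 60, 262/3]
→ [133, 60, 87]

query (2,0) [L1,L2,L3] — begin 0,0,0
+L1 (α=7/8) → [14, 119/4, 259/2]
+L2 (α=4/7) → [62, 4373/28, 1025/14]
+L3 (α=1/4) → [415/4, 15751/112, 3789/56]
rounded: [104, 141, 68]

query (2,0) [L1,L2,L3,L4,L5] — begin 0,0,0
after L1 α=7/8: [14, 119/4, 259/2]
after L2 α=4/7: [62, 4373/28, 1025/14]
after L3 α=1/4: [415/4, 15751/112, 3789/56]
after L4 α=2/7: [3307/28, 91523/784, 34289/392]
after L5 α=4/5: [10811/140, 169923/3920, 59229/392]
→ [77, 43, 151]

at x=2,y=1 over L1,L2,L3,L4,L5:
L1 α=1: [195, 248, 129]
L2 α=2/7: [1315/7, 1614/7, 1125/7]
L3 α=3/4: [355/7, 708/7, 5829/28]
L4 α=4/5: [7299/35, 5468/35, 20053/140]
L5 α=1/2: [7692/35, 5219/35, 22433/280]
= [220, 149, 80]

query (0,2) [L1,L2,L3,L4,L5] — begin 0,0,0
+L1 (α=0) → [0, 0, 0]
+L2 (α=1) → [157, 116, 127]
+L3 (α=1/6) → [460/3, 231/2, 418/3]
+L4 (α=1/2) → [479/3, 537/4, 865/6]
+L5 (α=1/6) → [1376/9, 1091/8, 5159/36]
rounded: [153, 136, 143]

at x=2,y=2 over L1,L2,L3,L4,L5,L6:
L1 α=1/7: [139/7, 169/7, 254/7]
L2 α=1/2: [710/7, 865/7, 554/7]
L3 α=1/8: [183/2, 1027/8, 601/8]
L4 α=1/8: [1383/16, 7885/64, 5575/64]
L5 α=1/2: [3143/32, 12877/128, 14663/128]
L6 α=1/3: [1853/16, 15181/192, 23239/192]
= [116, 79, 121]

(1,2) stack=L1,L2,L3,L4,L5,L6; from [0,0,0]:
L1 α=1: [238, 15, 90]
L2 α=1/2: [375/2, 14, 66]
L3 α=1/3: [398/3, 60, 262/3]
L4 α=3/5: [2866/15, 531/5, 1343/15]
L5 α=3/8: [2947/24, 645/4, 2693/24]
L6 α=1/2: [7867/48, 1193/8, 5957/48]
rounded: [164, 149, 124]

at x=2,y=1 over L1,L2,L3,L4,L5,L6:
after L1 α=1: [195, 248, 129]
after L2 α=2/7: [1315/7, 1614/7, 1125/7]
after L3 α=3/4: [355/7, 708/7, 5829/28]
after L4 α=4/5: [7299/35, 5468/35, 20053/140]
after L5 α=1/2: [7692/35, 5219/35, 22433/280]
after L6 α=4/5: [14412/175, 23699/175, 292353/1400]
= [82, 135, 209]

query (1,0) [L1,L2,L3,L4,L5,L7] — begin 0,0,0
L1 α=2/3: [500/3, 142/3, 386/3]
L2 α=5/6: [1685/18, 2677/18, 1661/18]
L3 α=1: [48, 136, 42]
L4 α=1: [88, 124, 50]
L5 α=2/3: [64, 190, 310/3]
L7 α=5/7: [533/7, 495/7, 2810/21]
→ [76, 71, 134]

query (1,2) [L1,L2,L3,L4,L5,L7] — begin 0,0,0
after L1 α=1: [238, 15, 90]
after L2 α=1/2: [375/2, 14, 66]
after L3 α=1/3: [398/3, 60, 262/3]
after L4 α=3/5: [2866/15, 531/5, 1343/15]
after L5 α=3/8: [2947/24, 645/4, 2693/24]
after L7 α=0: [2947/24, 645/4, 2693/24]
rounded: [123, 161, 112]


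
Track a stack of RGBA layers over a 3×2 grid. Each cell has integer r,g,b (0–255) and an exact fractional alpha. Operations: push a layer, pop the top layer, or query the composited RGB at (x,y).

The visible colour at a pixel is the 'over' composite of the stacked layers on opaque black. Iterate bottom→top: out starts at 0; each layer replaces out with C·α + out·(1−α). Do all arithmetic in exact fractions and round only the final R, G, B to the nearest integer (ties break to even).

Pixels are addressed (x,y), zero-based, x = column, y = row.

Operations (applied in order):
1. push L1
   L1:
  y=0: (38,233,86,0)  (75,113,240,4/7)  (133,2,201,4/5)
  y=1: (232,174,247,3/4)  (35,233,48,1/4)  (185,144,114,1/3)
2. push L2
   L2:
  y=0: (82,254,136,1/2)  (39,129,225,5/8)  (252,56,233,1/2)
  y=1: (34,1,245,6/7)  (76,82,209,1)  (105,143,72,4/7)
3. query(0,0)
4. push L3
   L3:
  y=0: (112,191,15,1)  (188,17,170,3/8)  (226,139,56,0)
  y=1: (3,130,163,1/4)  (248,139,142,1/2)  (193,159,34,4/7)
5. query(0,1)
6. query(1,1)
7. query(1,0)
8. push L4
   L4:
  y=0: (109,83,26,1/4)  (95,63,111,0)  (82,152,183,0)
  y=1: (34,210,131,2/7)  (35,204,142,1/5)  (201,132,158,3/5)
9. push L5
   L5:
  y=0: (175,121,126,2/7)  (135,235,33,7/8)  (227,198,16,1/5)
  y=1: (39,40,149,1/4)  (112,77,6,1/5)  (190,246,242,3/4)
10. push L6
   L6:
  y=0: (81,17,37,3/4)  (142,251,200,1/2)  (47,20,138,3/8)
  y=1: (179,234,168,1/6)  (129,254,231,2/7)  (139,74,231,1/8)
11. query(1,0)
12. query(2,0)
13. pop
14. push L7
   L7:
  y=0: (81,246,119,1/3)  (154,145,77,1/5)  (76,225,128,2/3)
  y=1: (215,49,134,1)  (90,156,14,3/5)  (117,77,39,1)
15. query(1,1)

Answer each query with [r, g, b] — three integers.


at x=0,y=0 over L1,L2:
L1 α=0: [0, 0, 0]
L2 α=1/2: [41, 127, 68]
rounded: [41, 127, 68]

at x=0,y=1 over L1,L2,L3:
L1 α=3/4: [174, 261/2, 741/4]
L2 α=6/7: [54, 39/2, 6621/28]
L3 α=1/4: [165/4, 377/8, 24427/112]
rounded: [41, 47, 218]

(1,1) stack=L1,L2,L3; from [0,0,0]:
L1 α=1/4: [35/4, 233/4, 12]
L2 α=1: [76, 82, 209]
L3 α=1/2: [162, 221/2, 351/2]
→ [162, 110, 176]

query (1,0) [L1,L2,L3] — begin 0,0,0
after L1 α=4/7: [300/7, 452/7, 960/7]
after L2 α=5/8: [2265/56, 5871/56, 10755/56]
after L3 α=3/8: [42909/448, 32211/448, 82335/448]
= [96, 72, 184]

at x=1,y=0 over L1,L2,L3,L4,L5,L6:
after L1 α=4/7: [300/7, 452/7, 960/7]
after L2 α=5/8: [2265/56, 5871/56, 10755/56]
after L3 α=3/8: [42909/448, 32211/448, 82335/448]
after L4 α=0: [42909/448, 32211/448, 82335/448]
after L5 α=7/8: [466269/3584, 769171/3584, 185823/3584]
after L6 α=1/2: [975197/7168, 1668755/7168, 902623/7168]
= [136, 233, 126]

(2,0) stack=L1,L2,L3,L4,L5,L6; from [0,0,0]:
after L1 α=4/5: [532/5, 8/5, 804/5]
after L2 α=1/2: [896/5, 144/5, 1969/10]
after L3 α=0: [896/5, 144/5, 1969/10]
after L4 α=0: [896/5, 144/5, 1969/10]
after L5 α=1/5: [4719/25, 1566/25, 4018/25]
after L6 α=3/8: [678/5, 933/20, 761/5]
= [136, 47, 152]

at x=1,y=1 over L1,L2,L3,L4,L5,L7:
L1 α=1/4: [35/4, 233/4, 12]
L2 α=1: [76, 82, 209]
L3 α=1/2: [162, 221/2, 351/2]
L4 α=1/5: [683/5, 646/5, 844/5]
L5 α=1/5: [3292/25, 2969/25, 3406/25]
L7 α=3/5: [13334/125, 17638/125, 7862/125]
= [107, 141, 63]


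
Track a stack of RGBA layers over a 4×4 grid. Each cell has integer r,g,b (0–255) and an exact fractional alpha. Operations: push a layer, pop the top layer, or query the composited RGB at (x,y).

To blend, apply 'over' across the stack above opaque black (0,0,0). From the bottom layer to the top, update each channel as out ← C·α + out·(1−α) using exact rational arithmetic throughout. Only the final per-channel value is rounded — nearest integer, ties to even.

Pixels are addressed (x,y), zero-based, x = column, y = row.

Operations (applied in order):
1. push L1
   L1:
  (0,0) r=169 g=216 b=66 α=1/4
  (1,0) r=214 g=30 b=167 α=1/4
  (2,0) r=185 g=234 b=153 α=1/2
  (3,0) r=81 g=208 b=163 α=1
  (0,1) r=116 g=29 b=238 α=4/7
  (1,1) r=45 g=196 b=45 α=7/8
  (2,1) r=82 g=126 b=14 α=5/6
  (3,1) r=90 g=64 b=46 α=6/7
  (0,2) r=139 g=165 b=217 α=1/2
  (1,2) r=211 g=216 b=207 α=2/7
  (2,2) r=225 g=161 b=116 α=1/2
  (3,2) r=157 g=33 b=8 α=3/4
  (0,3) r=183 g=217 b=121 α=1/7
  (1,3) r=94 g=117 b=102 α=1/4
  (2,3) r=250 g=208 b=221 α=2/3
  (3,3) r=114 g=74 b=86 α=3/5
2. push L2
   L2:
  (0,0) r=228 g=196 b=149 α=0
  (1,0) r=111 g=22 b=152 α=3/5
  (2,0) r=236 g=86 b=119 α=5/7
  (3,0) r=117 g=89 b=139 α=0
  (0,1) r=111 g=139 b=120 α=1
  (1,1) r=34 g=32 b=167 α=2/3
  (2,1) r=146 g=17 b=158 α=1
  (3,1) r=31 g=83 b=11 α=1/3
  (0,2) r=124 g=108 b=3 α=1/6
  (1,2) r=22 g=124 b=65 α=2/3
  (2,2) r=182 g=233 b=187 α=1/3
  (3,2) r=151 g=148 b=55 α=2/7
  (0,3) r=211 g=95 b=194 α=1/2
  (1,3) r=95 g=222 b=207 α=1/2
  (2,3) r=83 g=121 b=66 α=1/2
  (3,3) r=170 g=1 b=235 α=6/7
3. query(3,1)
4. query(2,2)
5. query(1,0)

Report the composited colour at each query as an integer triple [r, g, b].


query (3,1) [L1,L2] — begin 0,0,0
+L1 (α=6/7) → [540/7, 384/7, 276/7]
+L2 (α=1/3) → [1297/21, 1349/21, 629/21]
→ [62, 64, 30]

at x=2,y=2 over L1,L2:
after L1 α=1/2: [225/2, 161/2, 58]
after L2 α=1/3: [407/3, 394/3, 101]
→ [136, 131, 101]

(1,0) stack=L1,L2; from [0,0,0]:
after L1 α=1/4: [107/2, 15/2, 167/4]
after L2 α=3/5: [88, 81/5, 1079/10]
rounded: [88, 16, 108]


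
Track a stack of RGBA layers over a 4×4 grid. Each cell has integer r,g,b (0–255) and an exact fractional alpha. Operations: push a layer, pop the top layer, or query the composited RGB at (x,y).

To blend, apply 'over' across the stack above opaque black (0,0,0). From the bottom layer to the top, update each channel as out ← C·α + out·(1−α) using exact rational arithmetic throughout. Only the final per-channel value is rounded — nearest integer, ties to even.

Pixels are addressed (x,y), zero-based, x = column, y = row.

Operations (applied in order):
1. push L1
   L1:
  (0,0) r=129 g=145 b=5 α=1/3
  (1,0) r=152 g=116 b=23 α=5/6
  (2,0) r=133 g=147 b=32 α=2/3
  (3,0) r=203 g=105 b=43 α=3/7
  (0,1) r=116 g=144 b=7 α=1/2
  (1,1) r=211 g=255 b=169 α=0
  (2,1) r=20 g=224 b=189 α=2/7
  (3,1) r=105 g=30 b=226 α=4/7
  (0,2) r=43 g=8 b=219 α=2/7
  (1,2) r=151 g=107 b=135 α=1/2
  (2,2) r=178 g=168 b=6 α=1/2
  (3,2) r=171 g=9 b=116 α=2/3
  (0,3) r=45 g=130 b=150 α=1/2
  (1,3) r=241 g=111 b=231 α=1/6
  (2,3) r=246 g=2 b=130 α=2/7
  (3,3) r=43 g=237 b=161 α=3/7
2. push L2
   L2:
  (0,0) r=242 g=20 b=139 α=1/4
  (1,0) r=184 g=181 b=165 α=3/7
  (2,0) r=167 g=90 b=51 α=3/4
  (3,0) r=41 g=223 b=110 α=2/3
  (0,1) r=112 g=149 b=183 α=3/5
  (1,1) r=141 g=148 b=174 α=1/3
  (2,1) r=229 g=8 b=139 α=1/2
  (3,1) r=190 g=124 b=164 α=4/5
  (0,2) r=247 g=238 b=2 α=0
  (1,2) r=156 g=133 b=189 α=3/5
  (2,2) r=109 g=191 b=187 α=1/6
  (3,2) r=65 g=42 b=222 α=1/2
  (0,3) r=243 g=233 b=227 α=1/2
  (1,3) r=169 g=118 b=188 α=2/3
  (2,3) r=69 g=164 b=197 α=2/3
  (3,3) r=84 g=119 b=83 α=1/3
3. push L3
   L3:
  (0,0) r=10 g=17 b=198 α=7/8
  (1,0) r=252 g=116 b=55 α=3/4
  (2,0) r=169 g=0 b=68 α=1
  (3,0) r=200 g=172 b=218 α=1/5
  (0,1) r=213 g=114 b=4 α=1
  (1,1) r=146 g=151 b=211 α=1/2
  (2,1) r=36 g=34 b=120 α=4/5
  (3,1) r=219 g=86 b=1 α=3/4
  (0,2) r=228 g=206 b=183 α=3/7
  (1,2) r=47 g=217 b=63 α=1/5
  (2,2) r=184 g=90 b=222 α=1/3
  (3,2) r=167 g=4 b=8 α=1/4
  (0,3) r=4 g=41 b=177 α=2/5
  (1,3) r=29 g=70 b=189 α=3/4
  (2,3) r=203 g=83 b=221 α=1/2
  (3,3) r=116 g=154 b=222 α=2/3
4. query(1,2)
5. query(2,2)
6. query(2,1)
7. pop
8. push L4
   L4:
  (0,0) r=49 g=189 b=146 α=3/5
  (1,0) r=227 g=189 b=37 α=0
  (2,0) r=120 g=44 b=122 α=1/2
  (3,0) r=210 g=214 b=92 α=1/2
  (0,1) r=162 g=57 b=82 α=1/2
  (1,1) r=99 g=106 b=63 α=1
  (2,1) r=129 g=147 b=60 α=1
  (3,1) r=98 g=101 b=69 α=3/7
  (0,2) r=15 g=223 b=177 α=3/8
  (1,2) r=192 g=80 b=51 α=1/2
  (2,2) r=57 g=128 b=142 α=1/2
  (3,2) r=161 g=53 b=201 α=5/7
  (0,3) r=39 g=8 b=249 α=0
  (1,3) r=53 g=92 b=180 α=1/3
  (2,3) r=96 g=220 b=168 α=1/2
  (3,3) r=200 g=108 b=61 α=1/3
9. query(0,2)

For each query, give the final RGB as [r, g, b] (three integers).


query (1,2) [L1,L2,L3] — begin 0,0,0
L1 α=1/2: [151/2, 107/2, 135/2]
L2 α=3/5: [619/5, 506/5, 702/5]
L3 α=1/5: [2711/25, 3109/25, 3123/25]
rounded: [108, 124, 125]

(2,2) stack=L1,L2,L3; from [0,0,0]:
L1 α=1/2: [89, 84, 3]
L2 α=1/6: [277/3, 611/6, 101/3]
L3 α=1/3: [1106/9, 881/9, 868/9]
= [123, 98, 96]

query (2,1) [L1,L2,L3] — begin 0,0,0
L1 α=2/7: [40/7, 64, 54]
L2 α=1/2: [1643/14, 36, 193/2]
L3 α=4/5: [3659/70, 172/5, 1153/10]
rounded: [52, 34, 115]

at x=0,y=2 over L1,L2,L4:
+L1 (α=2/7) → [86/7, 16/7, 438/7]
+L2 (α=0) → [86/7, 16/7, 438/7]
+L4 (α=3/8) → [745/56, 4763/56, 5907/56]
= [13, 85, 105]


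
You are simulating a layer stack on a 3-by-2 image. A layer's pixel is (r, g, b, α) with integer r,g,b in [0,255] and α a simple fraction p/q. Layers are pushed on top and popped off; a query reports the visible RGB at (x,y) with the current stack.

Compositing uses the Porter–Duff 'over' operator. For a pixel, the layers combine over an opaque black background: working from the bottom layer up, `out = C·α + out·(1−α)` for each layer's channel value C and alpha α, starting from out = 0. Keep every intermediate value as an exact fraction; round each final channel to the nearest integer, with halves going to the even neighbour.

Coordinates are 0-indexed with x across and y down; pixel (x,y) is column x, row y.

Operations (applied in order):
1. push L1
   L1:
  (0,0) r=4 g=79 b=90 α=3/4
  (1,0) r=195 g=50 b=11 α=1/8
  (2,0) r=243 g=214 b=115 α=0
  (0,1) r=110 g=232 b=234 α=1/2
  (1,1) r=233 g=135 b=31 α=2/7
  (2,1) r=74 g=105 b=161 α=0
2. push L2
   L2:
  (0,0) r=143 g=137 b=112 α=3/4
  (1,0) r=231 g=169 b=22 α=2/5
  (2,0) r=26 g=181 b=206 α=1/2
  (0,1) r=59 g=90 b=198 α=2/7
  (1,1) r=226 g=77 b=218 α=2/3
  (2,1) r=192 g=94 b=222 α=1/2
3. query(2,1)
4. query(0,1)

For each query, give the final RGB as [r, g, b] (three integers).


(2,1) stack=L1,L2; from [0,0,0]:
+L1 (α=0) → [0, 0, 0]
+L2 (α=1/2) → [96, 47, 111]
rounded: [96, 47, 111]

(0,1) stack=L1,L2; from [0,0,0]:
after L1 α=1/2: [55, 116, 117]
after L2 α=2/7: [393/7, 760/7, 981/7]
= [56, 109, 140]


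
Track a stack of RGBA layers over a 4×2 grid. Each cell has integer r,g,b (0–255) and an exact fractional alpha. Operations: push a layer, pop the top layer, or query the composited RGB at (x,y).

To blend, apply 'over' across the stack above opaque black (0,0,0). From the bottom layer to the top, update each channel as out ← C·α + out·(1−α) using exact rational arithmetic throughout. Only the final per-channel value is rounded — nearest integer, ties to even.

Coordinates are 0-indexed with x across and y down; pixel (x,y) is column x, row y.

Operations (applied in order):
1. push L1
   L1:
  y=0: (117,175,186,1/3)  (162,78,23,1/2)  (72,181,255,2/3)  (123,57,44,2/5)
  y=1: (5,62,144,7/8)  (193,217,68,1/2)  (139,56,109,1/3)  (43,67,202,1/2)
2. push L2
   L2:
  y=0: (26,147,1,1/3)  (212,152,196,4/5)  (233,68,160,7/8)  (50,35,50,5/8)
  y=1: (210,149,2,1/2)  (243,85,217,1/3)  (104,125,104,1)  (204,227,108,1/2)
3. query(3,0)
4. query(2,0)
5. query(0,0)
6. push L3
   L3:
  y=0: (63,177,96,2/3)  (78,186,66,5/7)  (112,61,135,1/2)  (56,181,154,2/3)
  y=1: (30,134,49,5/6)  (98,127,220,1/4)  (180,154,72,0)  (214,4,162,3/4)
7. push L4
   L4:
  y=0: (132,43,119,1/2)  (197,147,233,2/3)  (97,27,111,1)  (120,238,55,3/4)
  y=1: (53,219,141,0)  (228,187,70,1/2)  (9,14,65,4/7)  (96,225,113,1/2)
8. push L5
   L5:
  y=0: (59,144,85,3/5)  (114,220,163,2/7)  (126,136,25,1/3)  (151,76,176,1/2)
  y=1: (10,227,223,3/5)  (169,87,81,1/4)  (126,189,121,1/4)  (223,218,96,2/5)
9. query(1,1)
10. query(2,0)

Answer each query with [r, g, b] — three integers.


(3,0) stack=L1,L2; from [0,0,0]:
+L1 (α=2/5) → [246/5, 114/5, 88/5]
+L2 (α=5/8) → [497/10, 1217/40, 757/20]
→ [50, 30, 38]

at x=2,y=0 over L1,L2:
after L1 α=2/3: [48, 362/3, 170]
after L2 α=7/8: [1679/8, 895/12, 645/4]
→ [210, 75, 161]

at x=0,y=0 over L1,L2:
+L1 (α=1/3) → [39, 175/3, 62]
+L2 (α=1/3) → [104/3, 791/9, 125/3]
= [35, 88, 42]

at x=1,y=1 over L1,L2,L3,L4,L5:
after L1 α=1/2: [193/2, 217/2, 34]
after L2 α=1/3: [436/3, 302/3, 95]
after L3 α=1/4: [267/2, 429/4, 505/4]
after L4 α=1/2: [723/4, 1177/8, 785/8]
after L5 α=1/4: [2845/16, 4227/32, 3003/32]
rounded: [178, 132, 94]

query (2,0) [L1,L2,L3,L4,L5] — begin 0,0,0
+L1 (α=2/3) → [48, 362/3, 170]
+L2 (α=7/8) → [1679/8, 895/12, 645/4]
+L3 (α=1/2) → [2575/16, 1627/24, 1185/8]
+L4 (α=1) → [97, 27, 111]
+L5 (α=1/3) → [320/3, 190/3, 247/3]
= [107, 63, 82]


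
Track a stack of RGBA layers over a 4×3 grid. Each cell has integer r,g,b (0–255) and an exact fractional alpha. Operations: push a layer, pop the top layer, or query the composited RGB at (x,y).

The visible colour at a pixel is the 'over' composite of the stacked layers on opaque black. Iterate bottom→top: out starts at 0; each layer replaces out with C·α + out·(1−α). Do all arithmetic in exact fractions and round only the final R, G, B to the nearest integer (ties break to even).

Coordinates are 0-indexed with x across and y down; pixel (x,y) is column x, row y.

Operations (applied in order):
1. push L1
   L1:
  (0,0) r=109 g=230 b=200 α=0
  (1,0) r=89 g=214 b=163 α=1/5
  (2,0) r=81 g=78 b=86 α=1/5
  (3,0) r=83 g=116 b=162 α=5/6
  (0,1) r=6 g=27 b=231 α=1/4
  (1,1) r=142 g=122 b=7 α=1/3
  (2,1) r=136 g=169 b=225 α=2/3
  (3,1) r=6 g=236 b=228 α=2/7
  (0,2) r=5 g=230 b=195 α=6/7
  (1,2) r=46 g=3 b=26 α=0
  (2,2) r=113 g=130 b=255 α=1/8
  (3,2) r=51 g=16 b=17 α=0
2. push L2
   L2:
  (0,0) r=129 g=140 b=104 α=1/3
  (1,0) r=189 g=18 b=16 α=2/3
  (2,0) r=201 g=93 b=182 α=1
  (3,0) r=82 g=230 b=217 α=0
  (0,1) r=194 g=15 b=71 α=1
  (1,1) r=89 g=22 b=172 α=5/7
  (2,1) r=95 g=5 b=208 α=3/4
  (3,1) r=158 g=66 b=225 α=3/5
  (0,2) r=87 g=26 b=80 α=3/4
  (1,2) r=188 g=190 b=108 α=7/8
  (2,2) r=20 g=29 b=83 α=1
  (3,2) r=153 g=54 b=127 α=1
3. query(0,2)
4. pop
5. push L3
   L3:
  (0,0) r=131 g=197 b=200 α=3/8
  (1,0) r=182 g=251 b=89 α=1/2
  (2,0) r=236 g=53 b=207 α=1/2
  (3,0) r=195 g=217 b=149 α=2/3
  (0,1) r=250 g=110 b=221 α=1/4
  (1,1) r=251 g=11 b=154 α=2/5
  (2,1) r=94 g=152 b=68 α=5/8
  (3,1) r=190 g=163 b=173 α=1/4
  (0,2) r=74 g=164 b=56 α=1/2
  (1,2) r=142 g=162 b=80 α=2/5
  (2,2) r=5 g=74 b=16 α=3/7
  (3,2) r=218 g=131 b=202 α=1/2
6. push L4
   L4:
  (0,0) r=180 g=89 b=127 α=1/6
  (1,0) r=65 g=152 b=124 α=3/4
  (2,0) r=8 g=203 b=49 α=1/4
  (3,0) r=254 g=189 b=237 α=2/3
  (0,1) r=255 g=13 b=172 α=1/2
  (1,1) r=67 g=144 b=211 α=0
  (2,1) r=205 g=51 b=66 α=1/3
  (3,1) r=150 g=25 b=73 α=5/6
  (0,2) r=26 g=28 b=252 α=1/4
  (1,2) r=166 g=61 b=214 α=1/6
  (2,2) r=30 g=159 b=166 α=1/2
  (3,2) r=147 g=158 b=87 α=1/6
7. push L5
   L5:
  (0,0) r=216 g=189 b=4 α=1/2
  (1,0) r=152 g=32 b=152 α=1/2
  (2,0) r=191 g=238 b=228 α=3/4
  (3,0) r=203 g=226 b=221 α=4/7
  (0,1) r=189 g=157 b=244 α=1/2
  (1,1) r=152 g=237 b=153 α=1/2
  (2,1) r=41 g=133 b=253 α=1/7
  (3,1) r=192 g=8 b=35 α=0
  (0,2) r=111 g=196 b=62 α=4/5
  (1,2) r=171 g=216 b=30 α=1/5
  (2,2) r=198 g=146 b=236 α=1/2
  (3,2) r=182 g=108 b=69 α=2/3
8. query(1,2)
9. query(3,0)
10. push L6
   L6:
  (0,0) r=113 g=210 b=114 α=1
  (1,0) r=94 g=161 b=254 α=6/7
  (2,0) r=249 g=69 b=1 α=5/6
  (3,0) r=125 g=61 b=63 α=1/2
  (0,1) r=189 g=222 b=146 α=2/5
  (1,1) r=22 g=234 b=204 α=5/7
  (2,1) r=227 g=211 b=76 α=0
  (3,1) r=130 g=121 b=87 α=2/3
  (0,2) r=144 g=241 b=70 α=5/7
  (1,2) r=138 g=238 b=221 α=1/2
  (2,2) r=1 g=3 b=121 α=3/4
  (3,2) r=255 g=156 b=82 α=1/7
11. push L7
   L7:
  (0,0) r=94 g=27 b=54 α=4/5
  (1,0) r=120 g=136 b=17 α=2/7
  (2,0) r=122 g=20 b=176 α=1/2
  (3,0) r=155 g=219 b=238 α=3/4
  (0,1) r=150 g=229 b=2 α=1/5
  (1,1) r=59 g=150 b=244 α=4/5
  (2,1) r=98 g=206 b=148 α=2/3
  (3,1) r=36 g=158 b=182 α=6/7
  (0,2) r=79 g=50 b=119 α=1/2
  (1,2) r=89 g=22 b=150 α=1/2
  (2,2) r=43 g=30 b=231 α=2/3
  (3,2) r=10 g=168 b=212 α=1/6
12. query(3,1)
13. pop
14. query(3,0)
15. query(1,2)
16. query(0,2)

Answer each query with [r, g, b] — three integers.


at x=0,y=2 over L1,L2:
after L1 α=6/7: [30/7, 1380/7, 1170/7]
after L2 α=3/4: [1857/28, 963/14, 1425/14]
= [66, 69, 102]

(1,2) stack=L1,L3,L4,L5; from [0,0,0]:
L1 α=0: [0, 0, 0]
L3 α=2/5: [284/5, 324/5, 32]
L4 α=1/6: [75, 385/6, 187/3]
L5 α=1/5: [471/5, 1418/15, 838/15]
= [94, 95, 56]

at x=3,y=0 over L1,L3,L4,L5:
after L1 α=5/6: [415/6, 290/3, 135]
after L3 α=2/3: [2755/18, 1592/9, 433/3]
after L4 α=2/3: [11899/54, 4994/27, 1855/9]
after L5 α=4/7: [26515/126, 13130/63, 4507/21]
= [210, 208, 215]

query (3,1) [L1,L3,L4,L5,L6,L7] — begin 0,0,0
after L1 α=2/7: [12/7, 472/7, 456/7]
after L3 α=1/4: [683/14, 2557/28, 2579/28]
after L4 α=5/6: [11183/84, 2019/56, 12799/168]
after L5 α=0: [11183/84, 2019/56, 12799/168]
after L6 α=2/3: [33023/252, 15571/168, 42031/504]
after L7 α=6/7: [87455/1764, 174835/1176, 592399/3528]
rounded: [50, 149, 168]

query (3,0) [L1,L3,L4,L5,L6] — begin 0,0,0
L1 α=5/6: [415/6, 290/3, 135]
L3 α=2/3: [2755/18, 1592/9, 433/3]
L4 α=2/3: [11899/54, 4994/27, 1855/9]
L5 α=4/7: [26515/126, 13130/63, 4507/21]
L6 α=1/2: [42265/252, 16973/126, 2915/21]
= [168, 135, 139]

at x=1,y=2 over L1,L3,L4,L5,L6:
L1 α=0: [0, 0, 0]
L3 α=2/5: [284/5, 324/5, 32]
L4 α=1/6: [75, 385/6, 187/3]
L5 α=1/5: [471/5, 1418/15, 838/15]
L6 α=1/2: [1161/10, 2494/15, 4153/30]
rounded: [116, 166, 138]

(0,2) stack=L1,L3,L4,L5,L6; from [0,0,0]:
after L1 α=6/7: [30/7, 1380/7, 1170/7]
after L3 α=1/2: [274/7, 1264/7, 781/7]
after L4 α=1/4: [251/7, 997/7, 4107/28]
after L5 α=4/5: [3359/35, 1297/7, 11051/140]
after L6 α=5/7: [31918/245, 11029/49, 35551/490]
= [130, 225, 73]


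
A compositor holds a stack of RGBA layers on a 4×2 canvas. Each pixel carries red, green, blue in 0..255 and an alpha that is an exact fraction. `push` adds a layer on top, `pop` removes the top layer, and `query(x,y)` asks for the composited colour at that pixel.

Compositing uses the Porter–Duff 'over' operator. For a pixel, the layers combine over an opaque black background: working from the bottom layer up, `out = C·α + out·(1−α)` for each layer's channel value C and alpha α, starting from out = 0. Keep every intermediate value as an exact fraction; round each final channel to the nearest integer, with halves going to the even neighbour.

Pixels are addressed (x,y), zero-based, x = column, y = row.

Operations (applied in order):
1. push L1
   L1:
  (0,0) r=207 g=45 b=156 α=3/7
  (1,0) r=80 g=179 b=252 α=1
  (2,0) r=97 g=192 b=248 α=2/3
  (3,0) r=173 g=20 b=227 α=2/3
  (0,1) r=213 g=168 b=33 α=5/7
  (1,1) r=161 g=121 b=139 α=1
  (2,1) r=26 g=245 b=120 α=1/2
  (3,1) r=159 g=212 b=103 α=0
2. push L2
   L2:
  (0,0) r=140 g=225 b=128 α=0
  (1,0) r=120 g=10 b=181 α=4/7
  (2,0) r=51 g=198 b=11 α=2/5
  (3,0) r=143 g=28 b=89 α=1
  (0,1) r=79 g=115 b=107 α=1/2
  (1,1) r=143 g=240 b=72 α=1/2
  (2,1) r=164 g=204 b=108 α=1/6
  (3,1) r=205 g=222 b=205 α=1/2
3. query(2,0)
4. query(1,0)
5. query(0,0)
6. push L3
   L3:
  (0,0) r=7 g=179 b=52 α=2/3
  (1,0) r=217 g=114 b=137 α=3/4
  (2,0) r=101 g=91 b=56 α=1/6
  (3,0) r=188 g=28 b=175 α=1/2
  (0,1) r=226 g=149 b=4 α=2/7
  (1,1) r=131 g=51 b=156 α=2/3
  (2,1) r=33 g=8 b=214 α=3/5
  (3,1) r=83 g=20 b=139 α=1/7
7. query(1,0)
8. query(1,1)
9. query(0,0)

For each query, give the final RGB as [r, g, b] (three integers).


(2,0) stack=L1,L2; from [0,0,0]:
L1 α=2/3: [194/3, 128, 496/3]
L2 α=2/5: [296/5, 156, 518/5]
rounded: [59, 156, 104]

query (1,0) [L1,L2] — begin 0,0,0
+L1 (α=1) → [80, 179, 252]
+L2 (α=4/7) → [720/7, 577/7, 1480/7]
= [103, 82, 211]

query (0,0) [L1,L2] — begin 0,0,0
L1 α=3/7: [621/7, 135/7, 468/7]
L2 α=0: [621/7, 135/7, 468/7]
→ [89, 19, 67]

query (1,0) [L1,L2,L3] — begin 0,0,0
after L1 α=1: [80, 179, 252]
after L2 α=4/7: [720/7, 577/7, 1480/7]
after L3 α=3/4: [5277/28, 2971/28, 4357/28]
= [188, 106, 156]

(1,1) stack=L1,L2,L3; from [0,0,0]:
+L1 (α=1) → [161, 121, 139]
+L2 (α=1/2) → [152, 361/2, 211/2]
+L3 (α=2/3) → [138, 565/6, 835/6]
rounded: [138, 94, 139]

query (0,0) [L1,L2,L3] — begin 0,0,0
L1 α=3/7: [621/7, 135/7, 468/7]
L2 α=0: [621/7, 135/7, 468/7]
L3 α=2/3: [719/21, 2641/21, 1196/21]
→ [34, 126, 57]
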